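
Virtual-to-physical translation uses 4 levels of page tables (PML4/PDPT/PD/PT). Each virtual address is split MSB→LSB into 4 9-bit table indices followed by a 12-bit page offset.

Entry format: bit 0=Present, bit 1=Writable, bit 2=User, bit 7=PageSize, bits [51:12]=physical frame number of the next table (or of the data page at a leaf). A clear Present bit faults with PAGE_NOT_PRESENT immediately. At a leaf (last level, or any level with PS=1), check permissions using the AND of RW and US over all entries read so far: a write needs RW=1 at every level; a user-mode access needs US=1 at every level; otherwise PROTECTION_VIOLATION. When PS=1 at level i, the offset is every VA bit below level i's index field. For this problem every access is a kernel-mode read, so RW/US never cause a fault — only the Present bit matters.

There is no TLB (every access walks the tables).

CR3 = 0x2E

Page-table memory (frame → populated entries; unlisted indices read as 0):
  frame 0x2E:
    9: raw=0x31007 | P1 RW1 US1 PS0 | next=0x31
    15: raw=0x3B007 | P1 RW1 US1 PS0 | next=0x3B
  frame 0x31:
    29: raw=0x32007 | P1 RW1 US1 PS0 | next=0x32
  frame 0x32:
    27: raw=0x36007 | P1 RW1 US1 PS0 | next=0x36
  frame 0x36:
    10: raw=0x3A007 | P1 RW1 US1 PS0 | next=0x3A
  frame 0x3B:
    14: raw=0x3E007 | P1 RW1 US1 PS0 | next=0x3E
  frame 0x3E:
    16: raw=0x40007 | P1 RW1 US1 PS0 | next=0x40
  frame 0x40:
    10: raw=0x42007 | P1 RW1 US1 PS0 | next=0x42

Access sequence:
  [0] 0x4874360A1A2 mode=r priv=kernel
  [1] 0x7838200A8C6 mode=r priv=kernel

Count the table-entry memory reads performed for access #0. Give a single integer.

Trace:
#0 VA=0x4874360A1A2 (r,kernel):
  L0: frame=0x2E idx=9 entry=0x31007 [P=1 RW=1 US=1 PS=0]
  L1: frame=0x31 idx=29 entry=0x32007 [P=1 RW=1 US=1 PS=0]
  L2: frame=0x32 idx=27 entry=0x36007 [P=1 RW=1 US=1 PS=0]
  L3: frame=0x36 idx=10 entry=0x3A007 [P=1 RW=1 US=1 PS=0]
  → PA=0x3A1A2  (4 entries read)
#1 VA=0x7838200A8C6 (r,kernel):
  L0: frame=0x2E idx=15 entry=0x3B007 [P=1 RW=1 US=1 PS=0]
  L1: frame=0x3B idx=14 entry=0x3E007 [P=1 RW=1 US=1 PS=0]
  L2: frame=0x3E idx=16 entry=0x40007 [P=1 RW=1 US=1 PS=0]
  L3: frame=0x40 idx=10 entry=0x42007 [P=1 RW=1 US=1 PS=0]
  → PA=0x428C6  (4 entries read)

Entries read for #0: 4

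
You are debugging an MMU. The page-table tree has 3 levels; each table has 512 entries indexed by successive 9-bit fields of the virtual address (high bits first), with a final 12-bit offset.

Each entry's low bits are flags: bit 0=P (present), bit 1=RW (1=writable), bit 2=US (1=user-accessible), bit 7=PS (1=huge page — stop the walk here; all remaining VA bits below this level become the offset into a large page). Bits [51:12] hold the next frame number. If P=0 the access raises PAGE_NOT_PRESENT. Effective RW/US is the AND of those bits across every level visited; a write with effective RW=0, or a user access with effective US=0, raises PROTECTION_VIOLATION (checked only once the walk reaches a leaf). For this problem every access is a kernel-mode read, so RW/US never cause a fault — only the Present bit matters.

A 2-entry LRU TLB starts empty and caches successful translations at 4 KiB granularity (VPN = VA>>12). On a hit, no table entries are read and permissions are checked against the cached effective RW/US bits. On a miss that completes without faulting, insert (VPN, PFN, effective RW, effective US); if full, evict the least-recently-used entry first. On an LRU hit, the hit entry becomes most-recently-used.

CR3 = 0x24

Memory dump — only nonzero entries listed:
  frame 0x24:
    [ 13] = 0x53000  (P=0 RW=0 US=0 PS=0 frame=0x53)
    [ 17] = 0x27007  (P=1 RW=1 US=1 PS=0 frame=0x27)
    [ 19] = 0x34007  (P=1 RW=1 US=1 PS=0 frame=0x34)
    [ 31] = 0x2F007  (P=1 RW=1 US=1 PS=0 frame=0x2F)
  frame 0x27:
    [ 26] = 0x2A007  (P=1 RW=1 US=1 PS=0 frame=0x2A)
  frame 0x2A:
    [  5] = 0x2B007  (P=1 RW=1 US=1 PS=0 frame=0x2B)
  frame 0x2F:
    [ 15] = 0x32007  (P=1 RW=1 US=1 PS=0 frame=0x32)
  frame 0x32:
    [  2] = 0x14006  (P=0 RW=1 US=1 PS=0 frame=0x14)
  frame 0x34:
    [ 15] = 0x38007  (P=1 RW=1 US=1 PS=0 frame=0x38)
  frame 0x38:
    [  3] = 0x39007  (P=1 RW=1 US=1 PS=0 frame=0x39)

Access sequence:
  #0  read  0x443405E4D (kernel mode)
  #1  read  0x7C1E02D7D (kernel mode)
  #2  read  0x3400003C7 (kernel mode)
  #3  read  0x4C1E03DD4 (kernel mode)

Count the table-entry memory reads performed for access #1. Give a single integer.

Trace:
#0 VA=0x443405E4D (r,kernel):
  [0] read 0x24 idx=17: raw=0x27007 flags P=1 W=1 U=1 S=0
  [1] read 0x27 idx=26: raw=0x2A007 flags P=1 W=1 U=1 S=0
  [2] read 0x2A idx=5: raw=0x2B007 flags P=1 W=1 U=1 S=0
  → PA=0x2BE4D  (3 entries read)
#1 VA=0x7C1E02D7D (r,kernel):
  [0] read 0x24 idx=31: raw=0x2F007 flags P=1 W=1 U=1 S=0
  [1] read 0x2F idx=15: raw=0x32007 flags P=1 W=1 U=1 S=0
  [2] read 0x32 idx=2: raw=0x14006 flags P=0 W=1 U=1 S=0
  ⇒ fault: PAGE_NOT_PRESENT  — 3 lookups
#2 VA=0x3400003C7 (r,kernel):
  [0] read 0x24 idx=13: raw=0x53000 flags P=0 W=0 U=0 S=0
  ⇒ fault: PAGE_NOT_PRESENT  — 1 lookups
#3 VA=0x4C1E03DD4 (r,kernel):
  [0] read 0x24 idx=19: raw=0x34007 flags P=1 W=1 U=1 S=0
  [1] read 0x34 idx=15: raw=0x38007 flags P=1 W=1 U=1 S=0
  [2] read 0x38 idx=3: raw=0x39007 flags P=1 W=1 U=1 S=0
  → PA=0x39DD4  (3 entries read)

Entries read for #1: 3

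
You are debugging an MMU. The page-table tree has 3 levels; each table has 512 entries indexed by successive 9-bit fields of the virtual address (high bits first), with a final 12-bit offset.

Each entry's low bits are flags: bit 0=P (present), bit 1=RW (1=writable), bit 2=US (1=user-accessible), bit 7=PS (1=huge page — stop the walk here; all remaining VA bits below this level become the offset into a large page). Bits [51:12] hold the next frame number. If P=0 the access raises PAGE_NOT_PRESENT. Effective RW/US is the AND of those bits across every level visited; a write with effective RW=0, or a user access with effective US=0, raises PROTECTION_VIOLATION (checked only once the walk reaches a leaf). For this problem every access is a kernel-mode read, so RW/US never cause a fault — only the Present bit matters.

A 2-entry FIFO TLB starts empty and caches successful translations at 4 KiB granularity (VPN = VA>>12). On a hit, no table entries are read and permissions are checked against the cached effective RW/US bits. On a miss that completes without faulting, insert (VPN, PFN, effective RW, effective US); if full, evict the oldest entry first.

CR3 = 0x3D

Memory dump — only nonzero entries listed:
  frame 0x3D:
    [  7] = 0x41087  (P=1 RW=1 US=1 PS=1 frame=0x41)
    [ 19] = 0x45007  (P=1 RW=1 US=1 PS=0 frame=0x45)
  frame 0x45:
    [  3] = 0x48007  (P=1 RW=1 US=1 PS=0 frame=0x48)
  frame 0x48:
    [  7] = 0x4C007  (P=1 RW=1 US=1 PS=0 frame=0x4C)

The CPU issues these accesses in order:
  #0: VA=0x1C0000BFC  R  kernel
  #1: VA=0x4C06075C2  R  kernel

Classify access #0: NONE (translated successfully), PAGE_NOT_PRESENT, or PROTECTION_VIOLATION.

Trace:
#0 VA=0x1C0000BFC (r,kernel):
  L0 @0x3D[7] → 0x41087  P=1,RW=1,US=1,PS=1
  ⇒ phys 0x41BFC (huge @L0)  [1 reads]
#1 VA=0x4C06075C2 (r,kernel):
  L0 @0x3D[19] → 0x45007  P=1,RW=1,US=1,PS=0
  L1 @0x45[3] → 0x48007  P=1,RW=1,US=1,PS=0
  L2 @0x48[7] → 0x4C007  P=1,RW=1,US=1,PS=0
  ⇒ phys 0x4C5C2  [3 reads]

Access #0 fault: NONE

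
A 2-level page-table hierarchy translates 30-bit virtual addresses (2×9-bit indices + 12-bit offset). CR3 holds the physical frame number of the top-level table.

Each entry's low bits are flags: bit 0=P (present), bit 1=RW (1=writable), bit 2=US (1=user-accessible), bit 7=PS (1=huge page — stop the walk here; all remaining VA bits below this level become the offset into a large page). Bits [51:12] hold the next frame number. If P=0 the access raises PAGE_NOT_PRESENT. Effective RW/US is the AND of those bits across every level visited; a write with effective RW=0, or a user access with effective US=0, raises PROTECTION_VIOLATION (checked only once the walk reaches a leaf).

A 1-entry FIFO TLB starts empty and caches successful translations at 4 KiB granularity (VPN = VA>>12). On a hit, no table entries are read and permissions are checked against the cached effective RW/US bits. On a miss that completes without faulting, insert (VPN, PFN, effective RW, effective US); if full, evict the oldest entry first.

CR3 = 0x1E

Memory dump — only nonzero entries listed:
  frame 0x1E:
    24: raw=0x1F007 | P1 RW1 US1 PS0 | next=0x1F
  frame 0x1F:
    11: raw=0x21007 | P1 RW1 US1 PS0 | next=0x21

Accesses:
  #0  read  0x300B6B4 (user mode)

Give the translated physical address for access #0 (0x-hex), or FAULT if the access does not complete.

Walk each access:
#0 VA=0x300B6B4 (r,user):
  lvl0: tbl 0x1E, slot 24 ⇒ 0x1F007 (P1/RW1/US1/PS0)
  lvl1: tbl 0x1F, slot 11 ⇒ 0x21007 (P1/RW1/US1/PS0)
  ✓ 0x216B4  — 2 lookups

Access #0 PA: 0x216B4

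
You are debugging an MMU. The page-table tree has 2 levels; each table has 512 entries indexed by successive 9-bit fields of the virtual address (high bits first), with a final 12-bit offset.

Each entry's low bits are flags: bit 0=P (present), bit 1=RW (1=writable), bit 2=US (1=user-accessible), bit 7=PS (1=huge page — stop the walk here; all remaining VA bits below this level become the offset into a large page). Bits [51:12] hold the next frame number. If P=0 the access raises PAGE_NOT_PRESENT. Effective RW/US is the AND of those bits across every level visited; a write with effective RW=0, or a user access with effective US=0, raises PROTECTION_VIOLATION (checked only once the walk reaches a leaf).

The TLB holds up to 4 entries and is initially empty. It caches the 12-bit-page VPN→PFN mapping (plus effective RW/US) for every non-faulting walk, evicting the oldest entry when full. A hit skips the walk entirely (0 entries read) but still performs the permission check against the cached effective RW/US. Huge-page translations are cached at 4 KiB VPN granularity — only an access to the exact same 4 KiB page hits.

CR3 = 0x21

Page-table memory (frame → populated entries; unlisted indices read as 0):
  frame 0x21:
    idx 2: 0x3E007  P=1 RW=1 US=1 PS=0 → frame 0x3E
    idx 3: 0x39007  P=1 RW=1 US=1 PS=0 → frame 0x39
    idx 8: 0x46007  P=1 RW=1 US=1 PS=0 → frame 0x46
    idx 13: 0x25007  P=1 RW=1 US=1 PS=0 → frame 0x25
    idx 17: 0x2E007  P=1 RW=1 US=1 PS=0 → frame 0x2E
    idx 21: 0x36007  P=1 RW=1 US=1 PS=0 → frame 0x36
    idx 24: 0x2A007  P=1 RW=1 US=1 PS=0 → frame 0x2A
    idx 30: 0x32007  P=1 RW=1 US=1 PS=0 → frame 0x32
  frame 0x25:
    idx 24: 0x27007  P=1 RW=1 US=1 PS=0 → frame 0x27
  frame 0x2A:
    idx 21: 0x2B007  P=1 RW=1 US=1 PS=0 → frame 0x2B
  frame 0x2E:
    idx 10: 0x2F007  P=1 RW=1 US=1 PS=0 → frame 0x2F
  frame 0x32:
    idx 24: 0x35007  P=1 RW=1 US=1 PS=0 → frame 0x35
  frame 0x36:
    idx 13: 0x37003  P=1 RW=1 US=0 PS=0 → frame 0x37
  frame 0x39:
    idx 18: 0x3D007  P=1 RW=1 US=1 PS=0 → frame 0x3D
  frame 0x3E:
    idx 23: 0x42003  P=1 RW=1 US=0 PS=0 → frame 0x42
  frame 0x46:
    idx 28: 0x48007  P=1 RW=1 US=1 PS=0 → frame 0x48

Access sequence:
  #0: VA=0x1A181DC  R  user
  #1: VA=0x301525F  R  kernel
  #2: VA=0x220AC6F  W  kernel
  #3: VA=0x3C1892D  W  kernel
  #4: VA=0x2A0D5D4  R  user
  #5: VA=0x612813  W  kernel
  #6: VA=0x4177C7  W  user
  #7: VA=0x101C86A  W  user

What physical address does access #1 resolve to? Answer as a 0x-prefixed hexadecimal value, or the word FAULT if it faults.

Per-access translation:
#0 VA=0x1A181DC (r,user):
  L0: frame=0x21 idx=13 entry=0x25007 [P=1 RW=1 US=1 PS=0]
  L1: frame=0x25 idx=24 entry=0x27007 [P=1 RW=1 US=1 PS=0]
  ✓ 0x271DC  — 2 lookups
#1 VA=0x301525F (r,kernel):
  L0: frame=0x21 idx=24 entry=0x2A007 [P=1 RW=1 US=1 PS=0]
  L1: frame=0x2A idx=21 entry=0x2B007 [P=1 RW=1 US=1 PS=0]
  ✓ 0x2B25F  — 2 lookups
#2 VA=0x220AC6F (w,kernel):
  L0: frame=0x21 idx=17 entry=0x2E007 [P=1 RW=1 US=1 PS=0]
  L1: frame=0x2E idx=10 entry=0x2F007 [P=1 RW=1 US=1 PS=0]
  ✓ 0x2FC6F  — 2 lookups
#3 VA=0x3C1892D (w,kernel):
  L0: frame=0x21 idx=30 entry=0x32007 [P=1 RW=1 US=1 PS=0]
  L1: frame=0x32 idx=24 entry=0x35007 [P=1 RW=1 US=1 PS=0]
  ✓ 0x3592D  — 2 lookups
#4 VA=0x2A0D5D4 (r,user):
  L0: frame=0x21 idx=21 entry=0x36007 [P=1 RW=1 US=1 PS=0]
  L1: frame=0x36 idx=13 entry=0x37003 [P=1 RW=1 US=0 PS=0]
  ⇒ fault: PROTECTION_VIOLATION  — 2 lookups
#5 VA=0x612813 (w,kernel):
  L0: frame=0x21 idx=3 entry=0x39007 [P=1 RW=1 US=1 PS=0]
  L1: frame=0x39 idx=18 entry=0x3D007 [P=1 RW=1 US=1 PS=0]
  ✓ 0x3D813  — 2 lookups
#6 VA=0x4177C7 (w,user):
  L0: frame=0x21 idx=2 entry=0x3E007 [P=1 RW=1 US=1 PS=0]
  L1: frame=0x3E idx=23 entry=0x42003 [P=1 RW=1 US=0 PS=0]
  ⇒ fault: PROTECTION_VIOLATION  — 2 lookups
#7 VA=0x101C86A (w,user):
  L0: frame=0x21 idx=8 entry=0x46007 [P=1 RW=1 US=1 PS=0]
  L1: frame=0x46 idx=28 entry=0x48007 [P=1 RW=1 US=1 PS=0]
  ✓ 0x4886A  — 2 lookups

Access #1 PA: 0x2B25F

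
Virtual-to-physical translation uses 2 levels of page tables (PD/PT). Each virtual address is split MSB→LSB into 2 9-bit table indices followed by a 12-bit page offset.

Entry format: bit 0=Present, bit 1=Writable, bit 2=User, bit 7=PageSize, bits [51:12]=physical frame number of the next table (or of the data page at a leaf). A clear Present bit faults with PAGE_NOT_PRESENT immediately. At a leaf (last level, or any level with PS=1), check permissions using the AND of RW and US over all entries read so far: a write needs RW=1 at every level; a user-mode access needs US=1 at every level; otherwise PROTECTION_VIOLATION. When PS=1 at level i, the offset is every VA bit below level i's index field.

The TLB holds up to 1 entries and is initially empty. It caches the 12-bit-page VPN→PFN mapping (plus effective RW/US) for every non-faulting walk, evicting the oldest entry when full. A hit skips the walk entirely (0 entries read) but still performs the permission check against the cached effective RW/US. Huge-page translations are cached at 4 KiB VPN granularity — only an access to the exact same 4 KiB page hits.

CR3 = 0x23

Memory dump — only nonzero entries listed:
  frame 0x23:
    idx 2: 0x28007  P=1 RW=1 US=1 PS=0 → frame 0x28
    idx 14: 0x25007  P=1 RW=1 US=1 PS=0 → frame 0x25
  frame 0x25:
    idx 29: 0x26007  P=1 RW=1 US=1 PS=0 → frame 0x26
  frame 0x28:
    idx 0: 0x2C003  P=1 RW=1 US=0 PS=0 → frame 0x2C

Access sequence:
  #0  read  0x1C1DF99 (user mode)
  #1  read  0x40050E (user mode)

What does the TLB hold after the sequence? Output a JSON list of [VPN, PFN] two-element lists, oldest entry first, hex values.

Per-access translation:
#0 VA=0x1C1DF99 (r,user):
  L0 @0x23[14] → 0x25007  P=1,RW=1,US=1,PS=0
  L1 @0x25[29] → 0x26007  P=1,RW=1,US=1,PS=0
  → PA=0x26F99  (2 entries read)
#1 VA=0x40050E (r,user):
  L0 @0x23[2] → 0x28007  P=1,RW=1,US=1,PS=0
  L1 @0x28[0] → 0x2C003  P=1,RW=1,US=0,PS=0
  ✗ PROTECTION_VIOLATION  [2 reads]

TLB: [["0x1C1D", "0x26"]]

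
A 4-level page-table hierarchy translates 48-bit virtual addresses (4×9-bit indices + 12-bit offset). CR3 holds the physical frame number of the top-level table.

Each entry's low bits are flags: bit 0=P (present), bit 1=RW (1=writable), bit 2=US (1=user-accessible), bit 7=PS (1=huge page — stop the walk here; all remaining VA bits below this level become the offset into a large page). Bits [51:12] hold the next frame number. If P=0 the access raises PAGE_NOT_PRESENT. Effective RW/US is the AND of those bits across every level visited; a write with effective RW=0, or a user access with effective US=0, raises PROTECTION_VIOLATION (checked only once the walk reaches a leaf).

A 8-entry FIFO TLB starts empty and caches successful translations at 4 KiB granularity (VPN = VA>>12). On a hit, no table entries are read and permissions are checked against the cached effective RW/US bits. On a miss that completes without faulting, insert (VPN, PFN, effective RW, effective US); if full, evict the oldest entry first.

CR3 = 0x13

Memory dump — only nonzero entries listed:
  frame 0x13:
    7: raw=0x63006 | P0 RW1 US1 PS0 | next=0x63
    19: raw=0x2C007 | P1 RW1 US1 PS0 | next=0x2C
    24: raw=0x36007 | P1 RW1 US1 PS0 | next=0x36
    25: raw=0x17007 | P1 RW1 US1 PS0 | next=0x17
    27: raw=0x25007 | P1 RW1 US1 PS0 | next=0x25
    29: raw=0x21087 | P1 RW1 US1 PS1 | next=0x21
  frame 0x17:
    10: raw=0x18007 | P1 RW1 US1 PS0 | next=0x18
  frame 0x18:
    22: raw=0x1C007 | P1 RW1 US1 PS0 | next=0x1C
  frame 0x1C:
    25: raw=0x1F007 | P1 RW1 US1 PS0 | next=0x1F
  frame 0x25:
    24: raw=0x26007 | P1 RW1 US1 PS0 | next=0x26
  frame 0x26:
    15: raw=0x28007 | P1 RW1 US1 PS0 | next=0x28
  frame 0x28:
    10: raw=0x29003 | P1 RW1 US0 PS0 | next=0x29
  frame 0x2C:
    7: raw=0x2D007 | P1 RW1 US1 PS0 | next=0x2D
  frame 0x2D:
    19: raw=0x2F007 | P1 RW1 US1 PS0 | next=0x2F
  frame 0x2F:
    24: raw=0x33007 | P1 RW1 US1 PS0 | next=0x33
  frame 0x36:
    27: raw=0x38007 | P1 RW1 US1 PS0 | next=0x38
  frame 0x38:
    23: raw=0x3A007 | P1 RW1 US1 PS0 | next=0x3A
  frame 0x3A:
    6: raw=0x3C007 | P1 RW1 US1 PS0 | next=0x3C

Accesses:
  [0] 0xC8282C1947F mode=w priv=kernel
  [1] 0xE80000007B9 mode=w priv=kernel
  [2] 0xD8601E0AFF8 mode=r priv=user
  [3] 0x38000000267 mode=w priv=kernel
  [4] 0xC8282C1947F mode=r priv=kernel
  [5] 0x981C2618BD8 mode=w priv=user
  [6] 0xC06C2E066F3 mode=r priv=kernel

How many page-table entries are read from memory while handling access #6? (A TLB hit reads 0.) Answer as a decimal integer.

Trace:
#0 VA=0xC8282C1947F (w,kernel):
  L0 @0x13[25] → 0x17007  P=1,RW=1,US=1,PS=0
  L1 @0x17[10] → 0x18007  P=1,RW=1,US=1,PS=0
  L2 @0x18[22] → 0x1C007  P=1,RW=1,US=1,PS=0
  L3 @0x1C[25] → 0x1F007  P=1,RW=1,US=1,PS=0
  → PA=0x1F47F  (4 entries read)
#1 VA=0xE80000007B9 (w,kernel):
  L0 @0x13[29] → 0x21087  P=1,RW=1,US=1,PS=1
  → PA=0x217B9 (huge @L0)  (1 entries read)
#2 VA=0xD8601E0AFF8 (r,user):
  L0 @0x13[27] → 0x25007  P=1,RW=1,US=1,PS=0
  L1 @0x25[24] → 0x26007  P=1,RW=1,US=1,PS=0
  L2 @0x26[15] → 0x28007  P=1,RW=1,US=1,PS=0
  L3 @0x28[10] → 0x29003  P=1,RW=1,US=0,PS=0
  → PROTECTION_VIOLATION  (4 entries read)
#3 VA=0x38000000267 (w,kernel):
  L0 @0x13[7] → 0x63006  P=0,RW=1,US=1,PS=0
  → PAGE_NOT_PRESENT  (1 entries read)
#4 VA=0xC8282C1947F (r,kernel):
  TLB hit vpn=0xC8282C19 → PA=0x1F47F
#5 VA=0x981C2618BD8 (w,user):
  L0 @0x13[19] → 0x2C007  P=1,RW=1,US=1,PS=0
  L1 @0x2C[7] → 0x2D007  P=1,RW=1,US=1,PS=0
  L2 @0x2D[19] → 0x2F007  P=1,RW=1,US=1,PS=0
  L3 @0x2F[24] → 0x33007  P=1,RW=1,US=1,PS=0
  → PA=0x33BD8  (4 entries read)
#6 VA=0xC06C2E066F3 (r,kernel):
  L0 @0x13[24] → 0x36007  P=1,RW=1,US=1,PS=0
  L1 @0x36[27] → 0x38007  P=1,RW=1,US=1,PS=0
  L2 @0x38[23] → 0x3A007  P=1,RW=1,US=1,PS=0
  L3 @0x3A[6] → 0x3C007  P=1,RW=1,US=1,PS=0
  → PA=0x3C6F3  (4 entries read)

Entries read for #6: 4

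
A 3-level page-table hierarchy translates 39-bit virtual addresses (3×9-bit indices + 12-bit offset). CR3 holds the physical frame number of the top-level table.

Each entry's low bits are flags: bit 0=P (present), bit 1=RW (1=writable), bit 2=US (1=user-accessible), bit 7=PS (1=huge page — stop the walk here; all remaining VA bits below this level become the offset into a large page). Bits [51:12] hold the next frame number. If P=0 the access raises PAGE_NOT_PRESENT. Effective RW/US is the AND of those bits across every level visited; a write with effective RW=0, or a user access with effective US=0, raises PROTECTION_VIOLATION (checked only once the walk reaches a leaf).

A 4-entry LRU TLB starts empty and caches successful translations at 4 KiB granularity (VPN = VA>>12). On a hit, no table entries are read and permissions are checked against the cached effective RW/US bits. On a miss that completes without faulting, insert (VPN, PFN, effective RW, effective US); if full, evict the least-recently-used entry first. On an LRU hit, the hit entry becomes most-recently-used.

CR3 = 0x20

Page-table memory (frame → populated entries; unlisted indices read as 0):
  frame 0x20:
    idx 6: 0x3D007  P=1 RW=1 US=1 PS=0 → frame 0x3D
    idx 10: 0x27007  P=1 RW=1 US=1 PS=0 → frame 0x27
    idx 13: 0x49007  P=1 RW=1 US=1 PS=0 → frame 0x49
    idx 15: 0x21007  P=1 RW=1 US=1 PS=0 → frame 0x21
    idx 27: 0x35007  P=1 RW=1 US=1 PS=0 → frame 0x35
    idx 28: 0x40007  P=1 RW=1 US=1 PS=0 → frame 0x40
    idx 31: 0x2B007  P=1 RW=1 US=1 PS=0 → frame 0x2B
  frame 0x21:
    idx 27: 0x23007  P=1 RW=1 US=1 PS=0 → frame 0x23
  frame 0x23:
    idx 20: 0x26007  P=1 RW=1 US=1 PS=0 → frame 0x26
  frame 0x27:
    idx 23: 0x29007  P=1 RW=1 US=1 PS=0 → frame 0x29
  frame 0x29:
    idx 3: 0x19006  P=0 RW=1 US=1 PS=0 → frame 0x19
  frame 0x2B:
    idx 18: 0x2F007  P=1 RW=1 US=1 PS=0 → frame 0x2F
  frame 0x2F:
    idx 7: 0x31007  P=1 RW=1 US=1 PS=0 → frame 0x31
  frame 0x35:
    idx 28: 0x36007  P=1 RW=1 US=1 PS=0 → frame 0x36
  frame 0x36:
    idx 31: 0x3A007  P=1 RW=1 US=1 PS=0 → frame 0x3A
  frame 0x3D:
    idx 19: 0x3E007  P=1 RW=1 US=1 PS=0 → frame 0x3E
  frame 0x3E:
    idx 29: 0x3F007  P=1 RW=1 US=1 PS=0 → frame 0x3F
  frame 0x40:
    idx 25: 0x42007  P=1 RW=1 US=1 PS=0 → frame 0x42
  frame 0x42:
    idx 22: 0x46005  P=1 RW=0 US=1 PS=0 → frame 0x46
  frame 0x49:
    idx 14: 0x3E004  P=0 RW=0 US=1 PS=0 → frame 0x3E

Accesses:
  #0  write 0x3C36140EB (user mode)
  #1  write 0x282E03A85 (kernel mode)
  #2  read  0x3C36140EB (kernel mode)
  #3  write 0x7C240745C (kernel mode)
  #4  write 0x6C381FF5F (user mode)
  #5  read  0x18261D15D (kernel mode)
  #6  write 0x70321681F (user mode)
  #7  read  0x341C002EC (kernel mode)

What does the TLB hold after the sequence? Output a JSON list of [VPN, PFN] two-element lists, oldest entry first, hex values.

Walk each access:
#0 VA=0x3C36140EB (w,user):
  [0] read 0x20 idx=15: raw=0x21007 flags P=1 W=1 U=1 S=0
  [1] read 0x21 idx=27: raw=0x23007 flags P=1 W=1 U=1 S=0
  [2] read 0x23 idx=20: raw=0x26007 flags P=1 W=1 U=1 S=0
  → PA=0x260EB  (3 entries read)
#1 VA=0x282E03A85 (w,kernel):
  [0] read 0x20 idx=10: raw=0x27007 flags P=1 W=1 U=1 S=0
  [1] read 0x27 idx=23: raw=0x29007 flags P=1 W=1 U=1 S=0
  [2] read 0x29 idx=3: raw=0x19006 flags P=0 W=1 U=1 S=0
  → PAGE_NOT_PRESENT  (3 entries read)
#2 VA=0x3C36140EB (r,kernel):
  TLB hit vpn=0x3C3614 → PA=0x260EB
#3 VA=0x7C240745C (w,kernel):
  [0] read 0x20 idx=31: raw=0x2B007 flags P=1 W=1 U=1 S=0
  [1] read 0x2B idx=18: raw=0x2F007 flags P=1 W=1 U=1 S=0
  [2] read 0x2F idx=7: raw=0x31007 flags P=1 W=1 U=1 S=0
  → PA=0x3145C  (3 entries read)
#4 VA=0x6C381FF5F (w,user):
  [0] read 0x20 idx=27: raw=0x35007 flags P=1 W=1 U=1 S=0
  [1] read 0x35 idx=28: raw=0x36007 flags P=1 W=1 U=1 S=0
  [2] read 0x36 idx=31: raw=0x3A007 flags P=1 W=1 U=1 S=0
  → PA=0x3AF5F  (3 entries read)
#5 VA=0x18261D15D (r,kernel):
  [0] read 0x20 idx=6: raw=0x3D007 flags P=1 W=1 U=1 S=0
  [1] read 0x3D idx=19: raw=0x3E007 flags P=1 W=1 U=1 S=0
  [2] read 0x3E idx=29: raw=0x3F007 flags P=1 W=1 U=1 S=0
  → PA=0x3F15D  (3 entries read)
#6 VA=0x70321681F (w,user):
  [0] read 0x20 idx=28: raw=0x40007 flags P=1 W=1 U=1 S=0
  [1] read 0x40 idx=25: raw=0x42007 flags P=1 W=1 U=1 S=0
  [2] read 0x42 idx=22: raw=0x46005 flags P=1 W=0 U=1 S=0
  → PROTECTION_VIOLATION  (3 entries read)
#7 VA=0x341C002EC (r,kernel):
  [0] read 0x20 idx=13: raw=0x49007 flags P=1 W=1 U=1 S=0
  [1] read 0x49 idx=14: raw=0x3E004 flags P=0 W=0 U=1 S=0
  → PAGE_NOT_PRESENT  (2 entries read)

TLB: [["0x3C3614", "0x26"], ["0x7C2407", "0x31"], ["0x6C381F", "0x3A"], ["0x18261D", "0x3F"]]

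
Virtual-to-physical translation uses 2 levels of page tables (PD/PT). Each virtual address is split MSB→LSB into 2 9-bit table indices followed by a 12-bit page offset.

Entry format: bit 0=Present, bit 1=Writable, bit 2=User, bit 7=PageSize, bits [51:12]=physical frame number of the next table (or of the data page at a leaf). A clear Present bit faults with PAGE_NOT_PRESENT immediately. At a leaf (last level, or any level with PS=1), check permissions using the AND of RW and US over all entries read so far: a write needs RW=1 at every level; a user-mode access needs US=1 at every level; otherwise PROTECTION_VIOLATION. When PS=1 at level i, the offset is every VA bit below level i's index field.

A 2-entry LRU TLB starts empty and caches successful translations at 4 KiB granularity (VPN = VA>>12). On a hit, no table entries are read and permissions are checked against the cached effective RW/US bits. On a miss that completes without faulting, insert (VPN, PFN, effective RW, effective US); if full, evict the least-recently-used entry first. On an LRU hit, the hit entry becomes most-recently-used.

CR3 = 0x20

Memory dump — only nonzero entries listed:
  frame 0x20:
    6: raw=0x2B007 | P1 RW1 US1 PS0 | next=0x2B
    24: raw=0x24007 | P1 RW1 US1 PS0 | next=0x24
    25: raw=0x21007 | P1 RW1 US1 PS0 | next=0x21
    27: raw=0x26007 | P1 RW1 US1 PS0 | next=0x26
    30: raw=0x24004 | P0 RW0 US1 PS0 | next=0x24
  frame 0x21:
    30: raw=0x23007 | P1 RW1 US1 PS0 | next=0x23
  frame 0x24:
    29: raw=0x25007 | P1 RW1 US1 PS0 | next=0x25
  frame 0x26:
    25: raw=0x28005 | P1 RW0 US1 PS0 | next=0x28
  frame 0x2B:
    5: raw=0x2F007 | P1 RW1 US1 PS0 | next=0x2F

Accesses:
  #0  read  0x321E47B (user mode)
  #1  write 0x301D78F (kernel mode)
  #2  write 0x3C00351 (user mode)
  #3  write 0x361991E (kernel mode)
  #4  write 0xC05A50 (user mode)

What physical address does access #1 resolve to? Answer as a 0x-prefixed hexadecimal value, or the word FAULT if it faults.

Trace:
#0 VA=0x321E47B (r,user):
  L0 @0x20[25] → 0x21007  P=1,RW=1,US=1,PS=0
  L1 @0x21[30] → 0x23007  P=1,RW=1,US=1,PS=0
  → PA=0x2347B  (2 entries read)
#1 VA=0x301D78F (w,kernel):
  L0 @0x20[24] → 0x24007  P=1,RW=1,US=1,PS=0
  L1 @0x24[29] → 0x25007  P=1,RW=1,US=1,PS=0
  → PA=0x2578F  (2 entries read)
#2 VA=0x3C00351 (w,user):
  L0 @0x20[30] → 0x24004  P=0,RW=0,US=1,PS=0
  ✗ PAGE_NOT_PRESENT  [1 reads]
#3 VA=0x361991E (w,kernel):
  L0 @0x20[27] → 0x26007  P=1,RW=1,US=1,PS=0
  L1 @0x26[25] → 0x28005  P=1,RW=0,US=1,PS=0
  ✗ PROTECTION_VIOLATION  [2 reads]
#4 VA=0xC05A50 (w,user):
  L0 @0x20[6] → 0x2B007  P=1,RW=1,US=1,PS=0
  L1 @0x2B[5] → 0x2F007  P=1,RW=1,US=1,PS=0
  → PA=0x2FA50  (2 entries read)

Access #1 PA: 0x2578F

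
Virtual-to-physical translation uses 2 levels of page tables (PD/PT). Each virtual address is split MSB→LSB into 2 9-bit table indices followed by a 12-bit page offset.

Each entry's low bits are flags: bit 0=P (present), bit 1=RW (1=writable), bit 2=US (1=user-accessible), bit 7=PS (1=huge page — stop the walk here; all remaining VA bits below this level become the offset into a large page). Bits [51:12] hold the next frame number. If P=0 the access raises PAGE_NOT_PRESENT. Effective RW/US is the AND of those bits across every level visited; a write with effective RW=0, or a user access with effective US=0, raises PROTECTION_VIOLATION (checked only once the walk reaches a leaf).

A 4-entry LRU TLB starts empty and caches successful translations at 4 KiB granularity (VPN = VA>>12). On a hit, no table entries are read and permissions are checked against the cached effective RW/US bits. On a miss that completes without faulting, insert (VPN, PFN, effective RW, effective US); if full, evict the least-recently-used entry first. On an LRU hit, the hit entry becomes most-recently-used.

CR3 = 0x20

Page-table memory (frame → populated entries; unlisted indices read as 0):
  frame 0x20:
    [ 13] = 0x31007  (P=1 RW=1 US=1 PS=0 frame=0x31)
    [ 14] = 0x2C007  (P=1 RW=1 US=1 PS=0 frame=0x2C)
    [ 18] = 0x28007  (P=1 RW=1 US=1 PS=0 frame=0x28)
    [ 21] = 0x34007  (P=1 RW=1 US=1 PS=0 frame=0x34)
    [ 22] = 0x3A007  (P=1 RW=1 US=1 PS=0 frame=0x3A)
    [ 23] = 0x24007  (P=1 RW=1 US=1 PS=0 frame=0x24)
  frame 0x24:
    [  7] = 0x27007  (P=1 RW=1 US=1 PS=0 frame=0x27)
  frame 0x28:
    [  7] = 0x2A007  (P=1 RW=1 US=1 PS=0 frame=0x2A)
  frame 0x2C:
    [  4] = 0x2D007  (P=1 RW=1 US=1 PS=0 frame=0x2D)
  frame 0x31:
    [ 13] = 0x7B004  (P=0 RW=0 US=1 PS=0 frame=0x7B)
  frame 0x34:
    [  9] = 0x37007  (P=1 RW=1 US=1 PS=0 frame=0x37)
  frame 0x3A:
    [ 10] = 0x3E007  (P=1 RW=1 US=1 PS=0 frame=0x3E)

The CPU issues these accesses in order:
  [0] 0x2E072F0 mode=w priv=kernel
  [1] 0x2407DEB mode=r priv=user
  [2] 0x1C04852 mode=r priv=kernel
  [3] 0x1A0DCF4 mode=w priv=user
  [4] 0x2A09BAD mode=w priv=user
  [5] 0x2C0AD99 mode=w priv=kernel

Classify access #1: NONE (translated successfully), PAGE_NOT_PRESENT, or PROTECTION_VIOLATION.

Trace:
#0 VA=0x2E072F0 (w,kernel):
  L0 @0x20[23] → 0x24007  P=1,RW=1,US=1,PS=0
  L1 @0x24[7] → 0x27007  P=1,RW=1,US=1,PS=0
  → PA=0x272F0  (2 entries read)
#1 VA=0x2407DEB (r,user):
  L0 @0x20[18] → 0x28007  P=1,RW=1,US=1,PS=0
  L1 @0x28[7] → 0x2A007  P=1,RW=1,US=1,PS=0
  → PA=0x2ADEB  (2 entries read)
#2 VA=0x1C04852 (r,kernel):
  L0 @0x20[14] → 0x2C007  P=1,RW=1,US=1,PS=0
  L1 @0x2C[4] → 0x2D007  P=1,RW=1,US=1,PS=0
  → PA=0x2D852  (2 entries read)
#3 VA=0x1A0DCF4 (w,user):
  L0 @0x20[13] → 0x31007  P=1,RW=1,US=1,PS=0
  L1 @0x31[13] → 0x7B004  P=0,RW=0,US=1,PS=0
  ⇒ fault: PAGE_NOT_PRESENT  — 2 lookups
#4 VA=0x2A09BAD (w,user):
  L0 @0x20[21] → 0x34007  P=1,RW=1,US=1,PS=0
  L1 @0x34[9] → 0x37007  P=1,RW=1,US=1,PS=0
  → PA=0x37BAD  (2 entries read)
#5 VA=0x2C0AD99 (w,kernel):
  L0 @0x20[22] → 0x3A007  P=1,RW=1,US=1,PS=0
  L1 @0x3A[10] → 0x3E007  P=1,RW=1,US=1,PS=0
  → PA=0x3ED99  (2 entries read)

Access #1 fault: NONE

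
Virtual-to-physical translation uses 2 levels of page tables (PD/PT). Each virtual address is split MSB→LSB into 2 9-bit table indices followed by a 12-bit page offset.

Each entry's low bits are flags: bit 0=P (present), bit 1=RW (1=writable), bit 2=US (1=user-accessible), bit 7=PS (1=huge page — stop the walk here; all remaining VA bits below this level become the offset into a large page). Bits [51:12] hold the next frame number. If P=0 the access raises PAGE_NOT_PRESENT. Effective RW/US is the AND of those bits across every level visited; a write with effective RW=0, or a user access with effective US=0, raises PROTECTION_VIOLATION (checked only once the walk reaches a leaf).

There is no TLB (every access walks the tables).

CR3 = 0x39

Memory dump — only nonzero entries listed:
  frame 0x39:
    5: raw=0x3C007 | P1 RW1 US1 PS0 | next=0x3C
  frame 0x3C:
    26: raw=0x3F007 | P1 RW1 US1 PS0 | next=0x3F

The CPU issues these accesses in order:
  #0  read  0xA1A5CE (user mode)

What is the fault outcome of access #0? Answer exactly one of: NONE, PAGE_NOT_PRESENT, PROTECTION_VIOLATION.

Walk each access:
#0 VA=0xA1A5CE (r,user):
  L0: frame=0x39 idx=5 entry=0x3C007 [P=1 RW=1 US=1 PS=0]
  L1: frame=0x3C idx=26 entry=0x3F007 [P=1 RW=1 US=1 PS=0]
  → PA=0x3F5CE  (2 entries read)

Access #0 fault: NONE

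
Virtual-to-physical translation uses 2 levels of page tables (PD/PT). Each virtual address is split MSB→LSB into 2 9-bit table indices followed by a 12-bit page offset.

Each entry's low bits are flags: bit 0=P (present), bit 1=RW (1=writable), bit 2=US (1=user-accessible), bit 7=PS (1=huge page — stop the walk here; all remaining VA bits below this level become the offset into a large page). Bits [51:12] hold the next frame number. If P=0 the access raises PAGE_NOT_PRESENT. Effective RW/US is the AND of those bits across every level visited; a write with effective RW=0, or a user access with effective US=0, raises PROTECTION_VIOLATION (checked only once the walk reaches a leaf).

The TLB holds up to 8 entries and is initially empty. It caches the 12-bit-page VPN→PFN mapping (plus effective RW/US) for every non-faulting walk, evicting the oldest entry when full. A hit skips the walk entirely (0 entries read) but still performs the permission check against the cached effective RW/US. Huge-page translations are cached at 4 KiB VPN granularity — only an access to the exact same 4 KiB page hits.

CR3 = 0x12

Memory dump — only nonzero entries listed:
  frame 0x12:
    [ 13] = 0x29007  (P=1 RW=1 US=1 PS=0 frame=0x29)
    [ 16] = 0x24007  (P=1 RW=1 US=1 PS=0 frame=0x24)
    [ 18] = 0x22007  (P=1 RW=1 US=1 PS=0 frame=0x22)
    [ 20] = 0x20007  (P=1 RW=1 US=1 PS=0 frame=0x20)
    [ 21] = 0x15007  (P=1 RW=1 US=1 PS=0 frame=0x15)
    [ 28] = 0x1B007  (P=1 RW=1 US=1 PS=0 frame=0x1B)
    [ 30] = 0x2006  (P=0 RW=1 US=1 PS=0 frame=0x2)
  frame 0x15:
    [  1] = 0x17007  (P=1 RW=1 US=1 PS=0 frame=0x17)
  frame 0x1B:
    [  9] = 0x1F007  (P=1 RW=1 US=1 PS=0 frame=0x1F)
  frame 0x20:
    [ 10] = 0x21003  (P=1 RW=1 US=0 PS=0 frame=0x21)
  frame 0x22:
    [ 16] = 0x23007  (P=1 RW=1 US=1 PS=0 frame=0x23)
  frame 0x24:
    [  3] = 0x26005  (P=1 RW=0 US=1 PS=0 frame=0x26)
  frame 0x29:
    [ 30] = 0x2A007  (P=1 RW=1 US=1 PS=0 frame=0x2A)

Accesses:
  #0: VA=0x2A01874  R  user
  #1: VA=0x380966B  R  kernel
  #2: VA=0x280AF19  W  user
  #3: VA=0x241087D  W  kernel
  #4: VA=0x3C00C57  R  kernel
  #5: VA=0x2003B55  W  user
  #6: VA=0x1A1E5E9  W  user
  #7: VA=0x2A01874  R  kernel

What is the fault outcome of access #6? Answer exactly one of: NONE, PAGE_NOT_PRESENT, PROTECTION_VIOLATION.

Per-access translation:
#0 VA=0x2A01874 (r,user):
  lvl0: tbl 0x12, slot 21 ⇒ 0x15007 (P1/RW1/US1/PS0)
  lvl1: tbl 0x15, slot 1 ⇒ 0x17007 (P1/RW1/US1/PS0)
  ✓ 0x17874  — 2 lookups
#1 VA=0x380966B (r,kernel):
  lvl0: tbl 0x12, slot 28 ⇒ 0x1B007 (P1/RW1/US1/PS0)
  lvl1: tbl 0x1B, slot 9 ⇒ 0x1F007 (P1/RW1/US1/PS0)
  ✓ 0x1F66B  — 2 lookups
#2 VA=0x280AF19 (w,user):
  lvl0: tbl 0x12, slot 20 ⇒ 0x20007 (P1/RW1/US1/PS0)
  lvl1: tbl 0x20, slot 10 ⇒ 0x21003 (P1/RW1/US0/PS0)
  → PROTECTION_VIOLATION  (2 entries read)
#3 VA=0x241087D (w,kernel):
  lvl0: tbl 0x12, slot 18 ⇒ 0x22007 (P1/RW1/US1/PS0)
  lvl1: tbl 0x22, slot 16 ⇒ 0x23007 (P1/RW1/US1/PS0)
  ✓ 0x2387D  — 2 lookups
#4 VA=0x3C00C57 (r,kernel):
  lvl0: tbl 0x12, slot 30 ⇒ 0x2006 (P0/RW1/US1/PS0)
  → PAGE_NOT_PRESENT  (1 entries read)
#5 VA=0x2003B55 (w,user):
  lvl0: tbl 0x12, slot 16 ⇒ 0x24007 (P1/RW1/US1/PS0)
  lvl1: tbl 0x24, slot 3 ⇒ 0x26005 (P1/RW0/US1/PS0)
  → PROTECTION_VIOLATION  (2 entries read)
#6 VA=0x1A1E5E9 (w,user):
  lvl0: tbl 0x12, slot 13 ⇒ 0x29007 (P1/RW1/US1/PS0)
  lvl1: tbl 0x29, slot 30 ⇒ 0x2A007 (P1/RW1/US1/PS0)
  ✓ 0x2A5E9  — 2 lookups
#7 VA=0x2A01874 (r,kernel):
  TLB hit vpn=0x2A01 → PA=0x17874

Access #6 fault: NONE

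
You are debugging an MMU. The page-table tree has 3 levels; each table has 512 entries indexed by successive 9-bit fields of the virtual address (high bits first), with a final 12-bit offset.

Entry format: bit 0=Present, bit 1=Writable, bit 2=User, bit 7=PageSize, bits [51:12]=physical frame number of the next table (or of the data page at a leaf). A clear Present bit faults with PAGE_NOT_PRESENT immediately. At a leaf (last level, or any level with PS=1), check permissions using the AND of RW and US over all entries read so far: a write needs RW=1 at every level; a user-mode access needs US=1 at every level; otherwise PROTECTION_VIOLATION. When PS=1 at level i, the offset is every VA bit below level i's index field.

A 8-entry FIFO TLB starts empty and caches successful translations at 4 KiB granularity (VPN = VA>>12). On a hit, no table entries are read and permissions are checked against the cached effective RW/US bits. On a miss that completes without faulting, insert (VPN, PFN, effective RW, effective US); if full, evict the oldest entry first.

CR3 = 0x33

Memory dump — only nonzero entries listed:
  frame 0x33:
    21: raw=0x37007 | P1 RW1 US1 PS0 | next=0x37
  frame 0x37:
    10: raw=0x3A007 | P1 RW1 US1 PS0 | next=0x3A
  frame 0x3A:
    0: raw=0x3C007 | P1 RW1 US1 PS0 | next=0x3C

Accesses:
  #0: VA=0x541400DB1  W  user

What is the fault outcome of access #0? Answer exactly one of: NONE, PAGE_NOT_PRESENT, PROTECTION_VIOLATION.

Trace:
#0 VA=0x541400DB1 (w,user):
  L0 @0x33[21] → 0x37007  P=1,RW=1,US=1,PS=0
  L1 @0x37[10] → 0x3A007  P=1,RW=1,US=1,PS=0
  L2 @0x3A[0] → 0x3C007  P=1,RW=1,US=1,PS=0
  ⇒ phys 0x3CDB1  [3 reads]

Access #0 fault: NONE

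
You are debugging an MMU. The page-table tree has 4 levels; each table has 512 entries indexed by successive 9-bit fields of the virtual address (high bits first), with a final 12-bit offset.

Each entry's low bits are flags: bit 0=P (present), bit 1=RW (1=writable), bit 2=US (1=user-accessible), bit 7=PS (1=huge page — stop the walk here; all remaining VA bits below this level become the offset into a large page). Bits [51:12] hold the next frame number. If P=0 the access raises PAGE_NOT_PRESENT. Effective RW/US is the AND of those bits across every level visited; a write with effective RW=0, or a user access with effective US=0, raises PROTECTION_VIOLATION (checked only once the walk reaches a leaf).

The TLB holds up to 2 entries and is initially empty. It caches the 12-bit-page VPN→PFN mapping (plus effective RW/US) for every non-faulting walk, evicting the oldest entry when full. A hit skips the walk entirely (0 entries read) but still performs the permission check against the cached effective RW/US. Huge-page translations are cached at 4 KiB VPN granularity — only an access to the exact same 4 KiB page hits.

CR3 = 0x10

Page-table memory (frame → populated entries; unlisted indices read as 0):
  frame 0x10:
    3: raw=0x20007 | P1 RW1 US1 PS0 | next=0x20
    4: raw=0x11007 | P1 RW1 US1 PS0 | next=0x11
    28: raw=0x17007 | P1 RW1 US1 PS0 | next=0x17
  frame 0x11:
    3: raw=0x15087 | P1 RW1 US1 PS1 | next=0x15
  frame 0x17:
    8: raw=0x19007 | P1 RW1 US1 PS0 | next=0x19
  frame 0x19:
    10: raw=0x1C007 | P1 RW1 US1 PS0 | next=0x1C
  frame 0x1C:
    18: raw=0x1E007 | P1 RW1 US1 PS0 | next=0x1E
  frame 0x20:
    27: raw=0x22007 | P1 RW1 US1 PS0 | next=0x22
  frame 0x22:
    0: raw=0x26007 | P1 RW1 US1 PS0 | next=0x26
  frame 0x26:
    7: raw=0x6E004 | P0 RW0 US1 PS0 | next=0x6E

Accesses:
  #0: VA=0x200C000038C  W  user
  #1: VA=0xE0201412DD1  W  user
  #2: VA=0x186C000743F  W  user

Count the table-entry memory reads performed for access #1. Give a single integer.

Trace:
#0 VA=0x200C000038C (w,user):
  L0 @0x10[4] → 0x11007  P=1,RW=1,US=1,PS=0
  L1 @0x11[3] → 0x15087  P=1,RW=1,US=1,PS=1
  ⇒ phys 0x1538C (huge @L1)  [2 reads]
#1 VA=0xE0201412DD1 (w,user):
  L0 @0x10[28] → 0x17007  P=1,RW=1,US=1,PS=0
  L1 @0x17[8] → 0x19007  P=1,RW=1,US=1,PS=0
  L2 @0x19[10] → 0x1C007  P=1,RW=1,US=1,PS=0
  L3 @0x1C[18] → 0x1E007  P=1,RW=1,US=1,PS=0
  ⇒ phys 0x1EDD1  [4 reads]
#2 VA=0x186C000743F (w,user):
  L0 @0x10[3] → 0x20007  P=1,RW=1,US=1,PS=0
  L1 @0x20[27] → 0x22007  P=1,RW=1,US=1,PS=0
  L2 @0x22[0] → 0x26007  P=1,RW=1,US=1,PS=0
  L3 @0x26[7] → 0x6E004  P=0,RW=0,US=1,PS=0
  ✗ PAGE_NOT_PRESENT  [4 reads]

Entries read for #1: 4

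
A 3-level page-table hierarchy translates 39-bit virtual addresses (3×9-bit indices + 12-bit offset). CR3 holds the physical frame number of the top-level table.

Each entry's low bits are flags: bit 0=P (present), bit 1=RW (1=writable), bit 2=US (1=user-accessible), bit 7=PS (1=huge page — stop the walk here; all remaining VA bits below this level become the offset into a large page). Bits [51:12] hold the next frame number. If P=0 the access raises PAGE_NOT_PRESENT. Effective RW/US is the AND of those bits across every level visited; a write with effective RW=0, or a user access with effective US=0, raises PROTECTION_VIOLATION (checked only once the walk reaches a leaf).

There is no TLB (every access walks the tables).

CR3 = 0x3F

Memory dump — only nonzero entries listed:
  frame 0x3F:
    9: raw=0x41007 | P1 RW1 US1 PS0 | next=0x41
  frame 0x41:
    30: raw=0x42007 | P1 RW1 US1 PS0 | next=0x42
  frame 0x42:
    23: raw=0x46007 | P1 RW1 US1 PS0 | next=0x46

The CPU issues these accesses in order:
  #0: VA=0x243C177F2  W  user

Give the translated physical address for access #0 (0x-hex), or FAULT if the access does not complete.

Trace:
#0 VA=0x243C177F2 (w,user):
  L0 @0x3F[9] → 0x41007  P=1,RW=1,US=1,PS=0
  L1 @0x41[30] → 0x42007  P=1,RW=1,US=1,PS=0
  L2 @0x42[23] → 0x46007  P=1,RW=1,US=1,PS=0
  → PA=0x467F2  (3 entries read)

Access #0 PA: 0x467F2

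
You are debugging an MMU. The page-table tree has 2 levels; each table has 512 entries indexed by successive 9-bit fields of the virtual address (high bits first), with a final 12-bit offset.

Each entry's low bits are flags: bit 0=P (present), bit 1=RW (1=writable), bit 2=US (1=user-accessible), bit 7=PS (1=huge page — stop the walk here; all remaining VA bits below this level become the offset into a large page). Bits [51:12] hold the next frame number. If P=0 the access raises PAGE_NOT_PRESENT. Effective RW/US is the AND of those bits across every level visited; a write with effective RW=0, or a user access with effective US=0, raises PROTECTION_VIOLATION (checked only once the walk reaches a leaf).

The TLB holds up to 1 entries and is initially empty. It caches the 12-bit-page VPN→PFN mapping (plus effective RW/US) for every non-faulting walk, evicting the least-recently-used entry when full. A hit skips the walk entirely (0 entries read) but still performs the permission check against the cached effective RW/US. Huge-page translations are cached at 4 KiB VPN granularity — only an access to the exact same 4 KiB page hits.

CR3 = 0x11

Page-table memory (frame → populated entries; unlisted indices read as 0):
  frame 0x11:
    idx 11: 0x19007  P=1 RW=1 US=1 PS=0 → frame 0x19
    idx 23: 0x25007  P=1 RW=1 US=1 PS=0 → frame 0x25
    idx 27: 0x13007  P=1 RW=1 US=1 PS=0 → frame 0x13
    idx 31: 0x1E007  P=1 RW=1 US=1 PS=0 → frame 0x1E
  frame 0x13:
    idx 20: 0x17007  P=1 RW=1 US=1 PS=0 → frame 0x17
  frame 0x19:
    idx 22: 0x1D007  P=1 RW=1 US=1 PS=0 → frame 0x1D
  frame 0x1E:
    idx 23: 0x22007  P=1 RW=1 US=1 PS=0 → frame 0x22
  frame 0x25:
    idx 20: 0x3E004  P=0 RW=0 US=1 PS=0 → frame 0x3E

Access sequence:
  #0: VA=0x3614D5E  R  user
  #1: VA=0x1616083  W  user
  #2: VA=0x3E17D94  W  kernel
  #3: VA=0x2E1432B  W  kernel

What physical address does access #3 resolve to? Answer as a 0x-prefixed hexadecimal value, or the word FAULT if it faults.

Trace:
#0 VA=0x3614D5E (r,user):
  [0] read 0x11 idx=27: raw=0x13007 flags P=1 W=1 U=1 S=0
  [1] read 0x13 idx=20: raw=0x17007 flags P=1 W=1 U=1 S=0
  → PA=0x17D5E  (2 entries read)
#1 VA=0x1616083 (w,user):
  [0] read 0x11 idx=11: raw=0x19007 flags P=1 W=1 U=1 S=0
  [1] read 0x19 idx=22: raw=0x1D007 flags P=1 W=1 U=1 S=0
  → PA=0x1D083  (2 entries read)
#2 VA=0x3E17D94 (w,kernel):
  [0] read 0x11 idx=31: raw=0x1E007 flags P=1 W=1 U=1 S=0
  [1] read 0x1E idx=23: raw=0x22007 flags P=1 W=1 U=1 S=0
  → PA=0x22D94  (2 entries read)
#3 VA=0x2E1432B (w,kernel):
  [0] read 0x11 idx=23: raw=0x25007 flags P=1 W=1 U=1 S=0
  [1] read 0x25 idx=20: raw=0x3E004 flags P=0 W=0 U=1 S=0
  ✗ PAGE_NOT_PRESENT  [2 reads]

Access #3 PA: FAULT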